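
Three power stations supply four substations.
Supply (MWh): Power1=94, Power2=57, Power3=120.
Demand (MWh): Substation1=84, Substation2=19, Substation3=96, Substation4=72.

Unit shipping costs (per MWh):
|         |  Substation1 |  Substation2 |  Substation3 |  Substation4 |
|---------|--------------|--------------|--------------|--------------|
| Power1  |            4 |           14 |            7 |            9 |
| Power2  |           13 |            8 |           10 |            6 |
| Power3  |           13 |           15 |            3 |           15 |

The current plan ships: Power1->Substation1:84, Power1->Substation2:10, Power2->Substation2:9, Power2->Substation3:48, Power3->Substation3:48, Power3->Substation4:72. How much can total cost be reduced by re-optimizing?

Current plan cost = 84·4 + 10·14 + 9·8 + 48·10 + 48·3 + 72·15 = 2252.
Optimal plan:
  Power1→Substation1: 84 MWh
  Power1→Substation4: 10 MWh
  Power2→Substation4: 57 MWh
  Power3→Substation2: 19 MWh
  Power3→Substation3: 96 MWh
  Power3→Substation4: 5 MWh
Optimal cost = 1416.
Saving = 2252 − 1416 = 836.

836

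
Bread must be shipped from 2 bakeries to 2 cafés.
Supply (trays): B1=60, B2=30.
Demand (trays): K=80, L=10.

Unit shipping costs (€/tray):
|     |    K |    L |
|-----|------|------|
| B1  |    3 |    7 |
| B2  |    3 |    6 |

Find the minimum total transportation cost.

One minimum-cost allocation:
  B1 to K: 60 trays
  B2 to K: 20 trays
  B2 to L: 10 trays
Total cost = €300.
(Supply check: B1 ships 60; B2 ships 30.)

300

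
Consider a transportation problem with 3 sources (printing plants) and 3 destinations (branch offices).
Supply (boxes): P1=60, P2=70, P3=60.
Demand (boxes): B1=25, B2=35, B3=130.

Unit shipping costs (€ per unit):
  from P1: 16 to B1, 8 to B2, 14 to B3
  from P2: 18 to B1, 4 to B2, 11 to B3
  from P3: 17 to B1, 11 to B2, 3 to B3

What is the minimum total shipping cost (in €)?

1595

A cheapest plan:
  P1→B1: 25 × €16 = €400
  P1→B3: 35 × €14 = €490
  P2→B2: 35 × €4 = €140
  P2→B3: 35 × €11 = €385
  P3→B3: 60 × €3 = €180
Total = 400 + 490 + 140 + 385 + 180 = €1595.
(Supply check: P1 ships 60; P2 ships 70; P3 ships 60.)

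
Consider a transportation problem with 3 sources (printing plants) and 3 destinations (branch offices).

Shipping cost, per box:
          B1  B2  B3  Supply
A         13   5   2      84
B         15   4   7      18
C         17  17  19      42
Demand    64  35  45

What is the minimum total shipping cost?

1247

A cheapest plan:
  A->B1: 22 × 13 = 286
  A->B2: 17 × 5 = 85
  A->B3: 45 × 2 = 90
  B->B2: 18 × 4 = 72
  C->B1: 42 × 17 = 714
Total = 286 + 85 + 90 + 72 + 714 = 1247.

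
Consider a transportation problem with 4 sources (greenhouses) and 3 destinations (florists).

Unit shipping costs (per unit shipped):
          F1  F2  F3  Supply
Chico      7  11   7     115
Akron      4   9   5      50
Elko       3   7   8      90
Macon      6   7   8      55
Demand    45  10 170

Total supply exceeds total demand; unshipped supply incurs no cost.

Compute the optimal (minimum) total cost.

Optimal allocation:
  Chico to F3: 115 bunches
  Akron to F3: 50 bunches
  Elko to F1: 45 bunches
  Elko to F2: 10 bunches
  Elko to F3: 5 bunches
Total cost = 1300.

1300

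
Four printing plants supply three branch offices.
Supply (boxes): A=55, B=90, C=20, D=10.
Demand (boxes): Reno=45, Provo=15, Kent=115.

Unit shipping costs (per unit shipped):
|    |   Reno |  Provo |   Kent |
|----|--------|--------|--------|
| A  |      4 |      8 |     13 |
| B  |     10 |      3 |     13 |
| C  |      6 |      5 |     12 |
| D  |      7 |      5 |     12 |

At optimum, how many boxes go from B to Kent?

Solving gives:
  A→Reno: 45 boxes
  A→Kent: 10 boxes
  B→Provo: 15 boxes
  B→Kent: 75 boxes
  C→Kent: 20 boxes
  D→Kent: 10 boxes
Total cost = 1690.
So B→Kent carries 75 boxes.

75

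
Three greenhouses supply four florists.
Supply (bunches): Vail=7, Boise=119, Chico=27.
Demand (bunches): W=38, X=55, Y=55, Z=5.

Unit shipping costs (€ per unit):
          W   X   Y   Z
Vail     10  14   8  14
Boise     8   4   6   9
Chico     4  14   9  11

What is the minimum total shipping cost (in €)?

805

Optimal allocation:
  Vail–Y: 7 × €8 = €56
  Boise–W: 11 × €8 = €88
  Boise–X: 55 × €4 = €220
  Boise–Y: 48 × €6 = €288
  Boise–Z: 5 × €9 = €45
  Chico–W: 27 × €4 = €108
Total = 56 + 88 + 220 + 288 + 45 + 108 = €805.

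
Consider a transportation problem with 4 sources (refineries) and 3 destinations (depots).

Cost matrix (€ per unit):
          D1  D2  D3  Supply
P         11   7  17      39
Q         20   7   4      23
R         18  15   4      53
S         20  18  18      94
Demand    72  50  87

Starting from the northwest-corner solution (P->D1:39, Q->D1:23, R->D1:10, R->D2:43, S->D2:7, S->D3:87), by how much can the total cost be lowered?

993

Current plan cost = 39·11 + 23·20 + 10·18 + 43·15 + 7·18 + 87·18 = €3406.
Optimal plan:
  P–D2: 39 × €7 = €273
  Q–D3: 23 × €4 = €92
  R–D3: 53 × €4 = €212
  S–D1: 72 × €20 = €1440
  S–D2: 11 × €18 = €198
  S–D3: 11 × €18 = €198
Optimal cost = €2413.
Saving = 3406 − 2413 = €993.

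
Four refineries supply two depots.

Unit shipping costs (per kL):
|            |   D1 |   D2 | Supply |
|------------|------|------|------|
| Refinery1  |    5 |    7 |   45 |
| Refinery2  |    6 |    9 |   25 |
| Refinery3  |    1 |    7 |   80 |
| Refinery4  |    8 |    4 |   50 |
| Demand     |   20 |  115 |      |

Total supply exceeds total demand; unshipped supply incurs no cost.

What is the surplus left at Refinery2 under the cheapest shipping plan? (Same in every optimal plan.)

25

Minimum-cost shipments:
  Refinery1->D2: 45 × 7 = 315
  Refinery3->D1: 20 × 1 = 20
  Refinery3->D2: 20 × 7 = 140
  Refinery4->D2: 50 × 4 = 200
Total cost = 675.
Refinery2 ships 0 of its 25, leaving 25.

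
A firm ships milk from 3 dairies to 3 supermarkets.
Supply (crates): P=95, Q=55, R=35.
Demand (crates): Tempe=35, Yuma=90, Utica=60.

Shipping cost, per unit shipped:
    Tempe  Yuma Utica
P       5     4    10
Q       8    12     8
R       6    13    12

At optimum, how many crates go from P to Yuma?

Optimal shipments:
  P to Yuma: 90 × 4 = 360
  P to Utica: 5 × 10 = 50
  Q to Utica: 55 × 8 = 440
  R to Tempe: 35 × 6 = 210
Total cost = 1060.
So P→Yuma carries 90 crates.

90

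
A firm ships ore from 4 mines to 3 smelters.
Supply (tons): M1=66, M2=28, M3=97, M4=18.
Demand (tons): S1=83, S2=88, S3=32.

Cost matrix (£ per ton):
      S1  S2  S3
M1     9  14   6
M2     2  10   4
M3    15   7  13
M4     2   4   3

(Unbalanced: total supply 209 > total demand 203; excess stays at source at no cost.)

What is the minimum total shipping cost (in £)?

1251

A cheapest plan:
  M1–S1: 34 × £9 = £306
  M1–S3: 32 × £6 = £192
  M2–S1: 28 × £2 = £56
  M3–S1: 3 × £15 = £45
  M3–S2: 88 × £7 = £616
  M4–S1: 18 × £2 = £36
Total = 306 + 192 + 56 + 45 + 616 + 36 = £1251.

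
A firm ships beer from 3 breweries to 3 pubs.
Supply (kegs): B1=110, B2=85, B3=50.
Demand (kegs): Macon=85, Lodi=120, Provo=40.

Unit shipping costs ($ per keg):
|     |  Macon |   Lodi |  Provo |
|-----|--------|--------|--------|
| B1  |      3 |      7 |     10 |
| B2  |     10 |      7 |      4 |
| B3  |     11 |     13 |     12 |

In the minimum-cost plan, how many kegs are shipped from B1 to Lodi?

25

Solving gives:
  B1->Macon: 85 kegs
  B1->Lodi: 25 kegs
  B2->Lodi: 45 kegs
  B2->Provo: 40 kegs
  B3->Lodi: 50 kegs
Total cost = $1555.
So B1→Lodi carries 25 kegs.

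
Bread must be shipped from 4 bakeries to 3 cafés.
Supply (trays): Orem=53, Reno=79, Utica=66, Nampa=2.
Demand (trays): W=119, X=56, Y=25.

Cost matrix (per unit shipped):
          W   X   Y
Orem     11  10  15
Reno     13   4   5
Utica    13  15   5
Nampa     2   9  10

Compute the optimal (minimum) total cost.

Optimal allocation:
  Orem→W: 53 × 11 = 583
  Reno→X: 56 × 4 = 224
  Reno→Y: 23 × 5 = 115
  Utica→W: 64 × 13 = 832
  Utica→Y: 2 × 5 = 10
  Nampa→W: 2 × 2 = 4
Total = 583 + 224 + 115 + 832 + 10 + 4 = 1768.

1768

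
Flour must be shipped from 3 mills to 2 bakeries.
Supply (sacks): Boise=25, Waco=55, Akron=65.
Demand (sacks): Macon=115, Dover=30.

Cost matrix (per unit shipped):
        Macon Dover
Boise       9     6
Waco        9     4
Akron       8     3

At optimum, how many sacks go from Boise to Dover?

0

Solving gives:
  Boise–Macon: 25 × 9 = 225
  Waco–Macon: 55 × 9 = 495
  Akron–Macon: 35 × 8 = 280
  Akron–Dover: 30 × 3 = 90
Total cost = 1090.
The route Boise→Dover is not used.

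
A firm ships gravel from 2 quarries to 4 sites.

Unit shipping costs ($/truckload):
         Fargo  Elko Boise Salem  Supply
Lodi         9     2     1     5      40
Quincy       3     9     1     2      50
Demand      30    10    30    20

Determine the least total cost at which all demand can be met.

180

An optimal shipping plan:
  Lodi–Elko: 10 × $2 = $20
  Lodi–Boise: 30 × $1 = $30
  Quincy–Fargo: 30 × $3 = $90
  Quincy–Salem: 20 × $2 = $40
Total = 20 + 30 + 90 + 40 = $180.
(Supply check: Lodi ships 40; Quincy ships 50.)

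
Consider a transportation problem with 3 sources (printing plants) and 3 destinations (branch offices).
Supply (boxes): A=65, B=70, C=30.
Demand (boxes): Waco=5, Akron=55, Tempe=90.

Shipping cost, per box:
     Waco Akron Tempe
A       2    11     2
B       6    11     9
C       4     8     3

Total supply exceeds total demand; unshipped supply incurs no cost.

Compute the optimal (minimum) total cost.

One minimum-cost allocation:
  A→Waco: 5 × 2 = 10
  A→Tempe: 60 × 2 = 120
  B→Akron: 55 × 11 = 605
  C→Tempe: 30 × 3 = 90
Total = 10 + 120 + 605 + 90 = 825.

825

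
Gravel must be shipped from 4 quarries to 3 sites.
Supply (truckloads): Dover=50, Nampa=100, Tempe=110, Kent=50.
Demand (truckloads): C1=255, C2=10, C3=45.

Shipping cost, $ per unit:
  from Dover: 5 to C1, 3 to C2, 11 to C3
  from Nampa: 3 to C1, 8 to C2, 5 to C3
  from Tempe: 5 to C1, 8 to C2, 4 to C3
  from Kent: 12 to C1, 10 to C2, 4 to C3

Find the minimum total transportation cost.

An optimal shipping plan:
  Dover→C1: 45 × $5 = $225
  Dover→C2: 5 × $3 = $15
  Nampa→C1: 100 × $3 = $300
  Tempe→C1: 110 × $5 = $550
  Kent→C2: 5 × $10 = $50
  Kent→C3: 45 × $4 = $180
Total = 225 + 15 + 300 + 550 + 50 + 180 = $1320.
(Supply check: Dover ships 50; Nampa ships 100; Tempe ships 110; Kent ships 50.)

1320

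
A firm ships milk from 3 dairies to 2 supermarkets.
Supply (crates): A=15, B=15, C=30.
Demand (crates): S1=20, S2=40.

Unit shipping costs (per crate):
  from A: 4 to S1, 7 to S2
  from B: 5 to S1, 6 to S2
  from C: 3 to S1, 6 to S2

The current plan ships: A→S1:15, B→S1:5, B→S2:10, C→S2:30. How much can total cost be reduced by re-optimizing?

Current plan cost = 15·4 + 5·5 + 10·6 + 30·6 = 325.
Optimal plan:
  A->S2: 15 × 7 = 105
  B->S2: 15 × 6 = 90
  C->S1: 20 × 3 = 60
  C->S2: 10 × 6 = 60
Optimal cost = 315.
Saving = 325 − 315 = 10.

10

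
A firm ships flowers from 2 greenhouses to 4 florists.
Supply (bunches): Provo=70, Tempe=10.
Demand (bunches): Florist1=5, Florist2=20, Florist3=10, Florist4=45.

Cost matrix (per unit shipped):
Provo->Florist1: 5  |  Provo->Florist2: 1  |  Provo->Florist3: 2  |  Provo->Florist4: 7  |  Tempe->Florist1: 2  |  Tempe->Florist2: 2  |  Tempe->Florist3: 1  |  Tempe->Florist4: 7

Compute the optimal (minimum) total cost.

360

Optimal allocation:
  Provo->Florist2: 20 × 1 = 20
  Provo->Florist3: 5 × 2 = 10
  Provo->Florist4: 45 × 7 = 315
  Tempe->Florist1: 5 × 2 = 10
  Tempe->Florist3: 5 × 1 = 5
Total = 20 + 10 + 315 + 10 + 5 = 360.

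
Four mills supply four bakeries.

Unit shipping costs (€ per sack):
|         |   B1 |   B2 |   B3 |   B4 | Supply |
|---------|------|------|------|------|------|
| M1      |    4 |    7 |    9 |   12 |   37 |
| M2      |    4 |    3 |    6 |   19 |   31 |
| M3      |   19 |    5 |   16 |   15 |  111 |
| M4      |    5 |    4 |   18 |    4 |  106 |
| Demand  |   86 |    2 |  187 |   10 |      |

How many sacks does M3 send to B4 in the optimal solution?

0

The minimum-cost plan:
  M1->B3: 37 sacks
  M2->B3: 31 sacks
  M3->B3: 111 sacks
  M4->B1: 86 sacks
  M4->B2: 2 sacks
  M4->B3: 8 sacks
  M4->B4: 10 sacks
Total cost = €2917.
The route M3→B4 is not used.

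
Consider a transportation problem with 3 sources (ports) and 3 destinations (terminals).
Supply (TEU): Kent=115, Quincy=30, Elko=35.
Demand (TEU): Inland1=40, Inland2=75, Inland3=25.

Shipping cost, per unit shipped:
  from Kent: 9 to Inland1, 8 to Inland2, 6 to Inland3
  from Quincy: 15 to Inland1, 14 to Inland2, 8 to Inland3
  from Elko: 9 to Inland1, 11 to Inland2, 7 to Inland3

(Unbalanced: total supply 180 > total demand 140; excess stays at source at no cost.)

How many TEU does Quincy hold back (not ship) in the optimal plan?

An optimal plan:
  Kent->Inland1: 5 × 9 = 45
  Kent->Inland2: 75 × 8 = 600
  Kent->Inland3: 25 × 6 = 150
  Elko->Inland1: 35 × 9 = 315
Total cost = 1110.
Quincy ships 0 of its 30, leaving 30.

30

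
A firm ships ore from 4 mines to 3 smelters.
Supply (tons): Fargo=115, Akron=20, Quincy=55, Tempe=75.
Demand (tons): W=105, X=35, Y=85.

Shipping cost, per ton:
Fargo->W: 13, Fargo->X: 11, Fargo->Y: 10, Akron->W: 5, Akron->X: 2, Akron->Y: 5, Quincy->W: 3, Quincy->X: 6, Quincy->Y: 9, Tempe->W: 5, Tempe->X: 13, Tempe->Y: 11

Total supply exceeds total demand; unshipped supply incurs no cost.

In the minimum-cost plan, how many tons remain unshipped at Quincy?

Minimum-cost shipments:
  Fargo->Y: 85 × 10 = 850
  Akron->X: 20 × 2 = 40
  Quincy->W: 40 × 3 = 120
  Quincy->X: 15 × 6 = 90
  Tempe->W: 65 × 5 = 325
Total cost = 1425.
Quincy ships 55 of its 55, leaving 0.

0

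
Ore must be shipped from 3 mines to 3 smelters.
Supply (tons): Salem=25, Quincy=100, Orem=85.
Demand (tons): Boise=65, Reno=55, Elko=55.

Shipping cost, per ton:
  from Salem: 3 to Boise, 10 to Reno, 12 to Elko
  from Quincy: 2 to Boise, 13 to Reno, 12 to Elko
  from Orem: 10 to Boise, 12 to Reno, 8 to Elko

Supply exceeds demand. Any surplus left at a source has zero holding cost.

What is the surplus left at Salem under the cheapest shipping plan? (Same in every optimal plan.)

Minimum-cost shipments:
  Salem→Reno: 25 × 10 = 250
  Quincy→Boise: 65 × 2 = 130
  Orem→Reno: 30 × 12 = 360
  Orem→Elko: 55 × 8 = 440
Total cost = 1180.
Salem ships 25 of its 25, leaving 0.

0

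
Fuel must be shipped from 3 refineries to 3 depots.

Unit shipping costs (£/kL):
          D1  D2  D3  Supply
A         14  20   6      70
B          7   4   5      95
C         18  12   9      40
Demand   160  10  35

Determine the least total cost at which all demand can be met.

Optimal allocation:
  A->D1: 65 kL
  A->D3: 5 kL
  B->D1: 95 kL
  C->D2: 10 kL
  C->D3: 30 kL
Total cost = £1995.
(Supply check: A ships 70; B ships 95; C ships 40.)

1995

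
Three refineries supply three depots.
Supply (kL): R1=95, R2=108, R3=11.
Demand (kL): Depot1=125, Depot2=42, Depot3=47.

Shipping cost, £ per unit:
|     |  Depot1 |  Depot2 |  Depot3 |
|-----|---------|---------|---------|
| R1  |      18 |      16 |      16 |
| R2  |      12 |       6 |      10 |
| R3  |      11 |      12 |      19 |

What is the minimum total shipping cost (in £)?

2781

Optimal allocation:
  R1→Depot1: 48 kL
  R1→Depot3: 47 kL
  R2→Depot1: 66 kL
  R2→Depot2: 42 kL
  R3→Depot1: 11 kL
Total cost = £2781.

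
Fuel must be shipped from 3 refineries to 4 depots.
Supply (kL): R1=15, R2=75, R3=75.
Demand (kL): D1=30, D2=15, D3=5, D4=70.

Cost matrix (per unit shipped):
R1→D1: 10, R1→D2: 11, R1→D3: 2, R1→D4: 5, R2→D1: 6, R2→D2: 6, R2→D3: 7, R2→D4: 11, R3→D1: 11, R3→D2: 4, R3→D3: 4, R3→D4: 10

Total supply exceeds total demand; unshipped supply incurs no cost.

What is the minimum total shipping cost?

885

One minimum-cost allocation:
  R1→D4: 15 × 5 = 75
  R2→D1: 30 × 6 = 180
  R3→D2: 15 × 4 = 60
  R3→D3: 5 × 4 = 20
  R3→D4: 55 × 10 = 550
Total = 75 + 180 + 60 + 20 + 550 = 885.
(Supply check: R1 ships 15; R2 ships 30; R3 ships 75.)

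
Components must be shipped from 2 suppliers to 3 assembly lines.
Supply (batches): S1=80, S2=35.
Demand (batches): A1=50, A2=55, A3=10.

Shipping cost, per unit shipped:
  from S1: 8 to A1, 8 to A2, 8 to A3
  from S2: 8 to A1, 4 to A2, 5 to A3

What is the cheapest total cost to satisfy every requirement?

780

A cheapest plan:
  S1 to A1: 50 batches
  S1 to A2: 20 batches
  S1 to A3: 10 batches
  S2 to A2: 35 batches
Total cost = 780.
(Supply check: S1 ships 80; S2 ships 35.)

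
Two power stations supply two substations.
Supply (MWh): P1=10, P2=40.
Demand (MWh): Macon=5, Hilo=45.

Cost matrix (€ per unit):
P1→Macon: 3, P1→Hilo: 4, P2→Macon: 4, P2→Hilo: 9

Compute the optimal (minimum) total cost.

375

A cheapest plan:
  P1->Hilo: 10 × €4 = €40
  P2->Macon: 5 × €4 = €20
  P2->Hilo: 35 × €9 = €315
Total = 40 + 20 + 315 = €375.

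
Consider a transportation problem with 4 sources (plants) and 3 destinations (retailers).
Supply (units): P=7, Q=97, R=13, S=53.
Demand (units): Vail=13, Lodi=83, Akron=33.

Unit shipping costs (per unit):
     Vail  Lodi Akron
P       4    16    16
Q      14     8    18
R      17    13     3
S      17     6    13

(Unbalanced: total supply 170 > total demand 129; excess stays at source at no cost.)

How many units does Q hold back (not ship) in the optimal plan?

Minimum-cost shipments:
  P→Vail: 7 × 4 = 28
  Q→Vail: 6 × 14 = 84
  Q→Lodi: 50 × 8 = 400
  R→Akron: 13 × 3 = 39
  S→Lodi: 33 × 6 = 198
  S→Akron: 20 × 13 = 260
Total cost = 1009.
Q ships 56 of its 97, leaving 41.

41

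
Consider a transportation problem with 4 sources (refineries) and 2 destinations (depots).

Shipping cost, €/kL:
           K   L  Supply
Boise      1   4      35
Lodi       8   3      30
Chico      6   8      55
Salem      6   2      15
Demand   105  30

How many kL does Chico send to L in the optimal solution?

0

Optimal shipments:
  Boise to K: 35 × €1 = €35
  Lodi to L: 30 × €3 = €90
  Chico to K: 55 × €6 = €330
  Salem to K: 15 × €6 = €90
Total cost = €545.
The route Chico→L is not used.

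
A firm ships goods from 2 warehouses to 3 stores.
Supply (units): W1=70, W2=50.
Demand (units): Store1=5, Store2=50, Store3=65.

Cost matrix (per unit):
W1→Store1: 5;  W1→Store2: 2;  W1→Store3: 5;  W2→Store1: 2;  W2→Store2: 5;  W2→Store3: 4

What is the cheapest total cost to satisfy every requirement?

390

An optimal shipping plan:
  W1→Store2: 50 × 2 = 100
  W1→Store3: 20 × 5 = 100
  W2→Store1: 5 × 2 = 10
  W2→Store3: 45 × 4 = 180
Total = 100 + 100 + 10 + 180 = 390.
(Supply check: W1 ships 70; W2 ships 50.)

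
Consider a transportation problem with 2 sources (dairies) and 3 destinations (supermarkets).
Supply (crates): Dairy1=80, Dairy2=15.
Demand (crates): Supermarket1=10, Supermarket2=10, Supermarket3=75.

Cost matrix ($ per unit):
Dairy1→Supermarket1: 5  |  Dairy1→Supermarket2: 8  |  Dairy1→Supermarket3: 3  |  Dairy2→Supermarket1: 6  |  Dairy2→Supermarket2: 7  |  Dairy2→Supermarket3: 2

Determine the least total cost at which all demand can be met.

An optimal shipping plan:
  Dairy1 to Supermarket1: 10 × $5 = $50
  Dairy1 to Supermarket2: 10 × $8 = $80
  Dairy1 to Supermarket3: 60 × $3 = $180
  Dairy2 to Supermarket3: 15 × $2 = $30
Total = 50 + 80 + 180 + 30 = $340.
(Supply check: Dairy1 ships 80; Dairy2 ships 15.)

340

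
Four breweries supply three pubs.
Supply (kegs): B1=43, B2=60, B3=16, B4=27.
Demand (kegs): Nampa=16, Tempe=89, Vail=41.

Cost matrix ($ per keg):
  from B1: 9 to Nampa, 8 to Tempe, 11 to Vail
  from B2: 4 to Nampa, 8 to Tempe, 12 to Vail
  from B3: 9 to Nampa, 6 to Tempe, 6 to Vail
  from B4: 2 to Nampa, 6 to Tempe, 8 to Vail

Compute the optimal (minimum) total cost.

An optimal shipping plan:
  B1 to Tempe: 43 × $8 = $344
  B2 to Nampa: 14 × $4 = $56
  B2 to Tempe: 46 × $8 = $368
  B3 to Vail: 16 × $6 = $96
  B4 to Nampa: 2 × $2 = $4
  B4 to Vail: 25 × $8 = $200
Total = 344 + 56 + 368 + 96 + 4 + 200 = $1068.

1068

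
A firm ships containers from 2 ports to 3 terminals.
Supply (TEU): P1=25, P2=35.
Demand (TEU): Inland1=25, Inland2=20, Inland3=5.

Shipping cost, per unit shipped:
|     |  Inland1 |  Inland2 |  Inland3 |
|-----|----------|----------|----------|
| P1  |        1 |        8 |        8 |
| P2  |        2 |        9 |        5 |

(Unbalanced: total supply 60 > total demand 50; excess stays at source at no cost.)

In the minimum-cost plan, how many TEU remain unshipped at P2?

10

Minimum-cost shipments:
  P1 to Inland1: 25 × 1 = 25
  P2 to Inland2: 20 × 9 = 180
  P2 to Inland3: 5 × 5 = 25
Total cost = 230.
P2 ships 25 of its 35, leaving 10.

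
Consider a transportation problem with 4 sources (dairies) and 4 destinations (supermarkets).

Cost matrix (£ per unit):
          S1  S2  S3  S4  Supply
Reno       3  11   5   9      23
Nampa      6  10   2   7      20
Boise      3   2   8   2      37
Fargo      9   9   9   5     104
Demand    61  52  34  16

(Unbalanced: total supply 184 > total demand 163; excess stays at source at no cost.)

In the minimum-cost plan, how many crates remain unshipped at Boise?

0

Minimum-cost shipments:
  Reno–S1: 23 × £3 = £69
  Nampa–S3: 20 × £2 = £40
  Boise–S2: 37 × £2 = £74
  Fargo–S1: 38 × £9 = £342
  Fargo–S2: 15 × £9 = £135
  Fargo–S3: 14 × £9 = £126
  Fargo–S4: 16 × £5 = £80
Total cost = £866.
Boise ships 37 of its 37, leaving 0.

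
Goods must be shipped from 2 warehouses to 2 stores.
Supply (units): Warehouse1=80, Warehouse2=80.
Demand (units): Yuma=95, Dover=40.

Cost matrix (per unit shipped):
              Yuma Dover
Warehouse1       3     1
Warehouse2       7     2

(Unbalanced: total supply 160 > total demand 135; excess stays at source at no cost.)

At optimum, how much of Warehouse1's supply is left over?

0

An optimal plan:
  Warehouse1->Yuma: 80 × 3 = 240
  Warehouse2->Yuma: 15 × 7 = 105
  Warehouse2->Dover: 40 × 2 = 80
Total cost = 425.
Warehouse1 ships 80 of its 80, leaving 0.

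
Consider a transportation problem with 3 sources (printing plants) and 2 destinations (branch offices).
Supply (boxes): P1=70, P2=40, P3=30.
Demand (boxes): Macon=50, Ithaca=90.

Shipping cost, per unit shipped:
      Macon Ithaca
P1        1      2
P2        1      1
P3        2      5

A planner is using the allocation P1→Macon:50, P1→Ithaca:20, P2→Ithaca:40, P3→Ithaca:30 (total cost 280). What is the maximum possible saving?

Current plan cost = 50·1 + 20·2 + 40·1 + 30·5 = 280.
Optimal plan:
  P1 to Macon: 20 × 1 = 20
  P1 to Ithaca: 50 × 2 = 100
  P2 to Ithaca: 40 × 1 = 40
  P3 to Macon: 30 × 2 = 60
Optimal cost = 220.
Saving = 280 − 220 = 60.

60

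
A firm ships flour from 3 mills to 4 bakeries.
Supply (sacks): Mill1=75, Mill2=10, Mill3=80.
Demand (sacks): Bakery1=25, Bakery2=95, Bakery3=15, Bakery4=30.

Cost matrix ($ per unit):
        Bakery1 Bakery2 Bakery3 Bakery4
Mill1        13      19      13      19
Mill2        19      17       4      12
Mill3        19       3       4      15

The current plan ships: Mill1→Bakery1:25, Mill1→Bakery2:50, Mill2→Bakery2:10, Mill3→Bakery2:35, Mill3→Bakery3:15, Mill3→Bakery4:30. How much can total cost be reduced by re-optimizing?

Current plan cost = 25·13 + 50·19 + 10·17 + 35·3 + 15·4 + 30·15 = $2060.
Optimal plan:
  Mill1→Bakery1: 25 × $13 = $325
  Mill1→Bakery2: 15 × $19 = $285
  Mill1→Bakery3: 5 × $13 = $65
  Mill1→Bakery4: 30 × $19 = $570
  Mill2→Bakery3: 10 × $4 = $40
  Mill3→Bakery2: 80 × $3 = $240
Optimal cost = $1525.
Saving = 2060 − 1525 = $535.

535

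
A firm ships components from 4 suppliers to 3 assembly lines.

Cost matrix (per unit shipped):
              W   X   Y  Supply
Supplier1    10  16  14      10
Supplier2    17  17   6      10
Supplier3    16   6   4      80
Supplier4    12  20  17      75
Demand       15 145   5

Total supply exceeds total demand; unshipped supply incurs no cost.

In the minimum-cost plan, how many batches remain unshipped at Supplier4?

An optimal plan:
  Supplier1–X: 10 batches
  Supplier2–X: 5 batches
  Supplier2–Y: 5 batches
  Supplier3–X: 80 batches
  Supplier4–W: 15 batches
  Supplier4–X: 50 batches
Total cost = 1935.
Supplier4 ships 65 of its 75, leaving 10.

10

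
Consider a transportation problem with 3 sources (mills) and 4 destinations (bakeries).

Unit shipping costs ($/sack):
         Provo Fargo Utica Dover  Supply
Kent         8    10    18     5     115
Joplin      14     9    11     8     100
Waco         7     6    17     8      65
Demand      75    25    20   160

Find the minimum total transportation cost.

1945

An optimal shipping plan:
  Kent to Provo: 10 × $8 = $80
  Kent to Dover: 105 × $5 = $525
  Joplin to Fargo: 25 × $9 = $225
  Joplin to Utica: 20 × $11 = $220
  Joplin to Dover: 55 × $8 = $440
  Waco to Provo: 65 × $7 = $455
Total = 80 + 525 + 225 + 220 + 440 + 455 = $1945.
(Supply check: Kent ships 115; Joplin ships 100; Waco ships 65.)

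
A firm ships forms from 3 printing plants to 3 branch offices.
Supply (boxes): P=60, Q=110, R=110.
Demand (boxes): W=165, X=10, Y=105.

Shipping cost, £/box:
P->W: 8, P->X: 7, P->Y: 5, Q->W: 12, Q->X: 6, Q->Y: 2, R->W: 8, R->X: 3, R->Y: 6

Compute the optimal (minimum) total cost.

One minimum-cost allocation:
  P→W: 60 × £8 = £480
  Q→X: 5 × £6 = £30
  Q→Y: 105 × £2 = £210
  R→W: 105 × £8 = £840
  R→X: 5 × £3 = £15
Total = 480 + 30 + 210 + 840 + 15 = £1575.
(Supply check: P ships 60; Q ships 110; R ships 110.)

1575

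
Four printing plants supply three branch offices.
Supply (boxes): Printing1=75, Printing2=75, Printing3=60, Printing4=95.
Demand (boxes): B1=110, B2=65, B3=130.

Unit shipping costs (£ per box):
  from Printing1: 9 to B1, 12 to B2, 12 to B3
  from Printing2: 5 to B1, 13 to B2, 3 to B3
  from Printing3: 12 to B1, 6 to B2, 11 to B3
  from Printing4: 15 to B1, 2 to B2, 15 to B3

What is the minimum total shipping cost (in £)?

2145

An optimal shipping plan:
  Printing1→B1: 75 × £9 = £675
  Printing2→B3: 75 × £3 = £225
  Printing3→B1: 5 × £12 = £60
  Printing3→B3: 55 × £11 = £605
  Printing4→B1: 30 × £15 = £450
  Printing4→B2: 65 × £2 = £130
Total = 675 + 225 + 60 + 605 + 450 + 130 = £2145.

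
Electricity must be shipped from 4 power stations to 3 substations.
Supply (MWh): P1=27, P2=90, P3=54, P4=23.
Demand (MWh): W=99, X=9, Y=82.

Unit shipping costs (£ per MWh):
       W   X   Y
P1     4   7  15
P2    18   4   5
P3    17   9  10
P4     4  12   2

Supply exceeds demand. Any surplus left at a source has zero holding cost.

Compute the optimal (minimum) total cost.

Optimal allocation:
  P1→W: 27 MWh
  P2→X: 9 MWh
  P2→Y: 81 MWh
  P3→W: 49 MWh
  P3→Y: 1 MWh
  P4→W: 23 MWh
Total cost = £1484.
(Supply check: P1 ships 27; P2 ships 90; P3 ships 50; P4 ships 23.)

1484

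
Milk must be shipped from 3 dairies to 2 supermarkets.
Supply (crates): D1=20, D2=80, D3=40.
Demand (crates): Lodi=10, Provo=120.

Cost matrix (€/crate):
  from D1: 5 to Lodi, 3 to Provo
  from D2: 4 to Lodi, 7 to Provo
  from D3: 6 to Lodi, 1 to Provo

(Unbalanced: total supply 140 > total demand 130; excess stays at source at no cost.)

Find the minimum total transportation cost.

One minimum-cost allocation:
  D1->Provo: 20 × €3 = €60
  D2->Lodi: 10 × €4 = €40
  D2->Provo: 60 × €7 = €420
  D3->Provo: 40 × €1 = €40
Total = 60 + 40 + 420 + 40 = €560.

560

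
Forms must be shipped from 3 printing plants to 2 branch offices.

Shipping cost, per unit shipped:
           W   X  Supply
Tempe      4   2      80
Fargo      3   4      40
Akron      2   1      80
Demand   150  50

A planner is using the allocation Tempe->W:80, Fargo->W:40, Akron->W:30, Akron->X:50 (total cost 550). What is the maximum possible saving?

50

Current plan cost = 80·4 + 40·3 + 30·2 + 50·1 = 550.
Optimal plan:
  Tempe–W: 30 × 4 = 120
  Tempe–X: 50 × 2 = 100
  Fargo–W: 40 × 3 = 120
  Akron–W: 80 × 2 = 160
Optimal cost = 500.
Saving = 550 − 500 = 50.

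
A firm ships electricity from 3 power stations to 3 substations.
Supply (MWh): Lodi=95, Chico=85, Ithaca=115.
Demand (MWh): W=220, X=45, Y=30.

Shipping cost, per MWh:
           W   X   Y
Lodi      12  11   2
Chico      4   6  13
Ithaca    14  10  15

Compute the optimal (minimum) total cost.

One minimum-cost allocation:
  Lodi–W: 65 MWh
  Lodi–Y: 30 MWh
  Chico–W: 85 MWh
  Ithaca–W: 70 MWh
  Ithaca–X: 45 MWh
Total cost = 2610.

2610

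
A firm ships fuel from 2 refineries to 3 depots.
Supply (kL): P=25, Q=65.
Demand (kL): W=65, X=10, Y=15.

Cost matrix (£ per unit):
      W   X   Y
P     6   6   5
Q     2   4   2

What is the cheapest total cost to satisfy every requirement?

One minimum-cost allocation:
  P->X: 10 × £6 = £60
  P->Y: 15 × £5 = £75
  Q->W: 65 × £2 = £130
Total = 60 + 75 + 130 = £265.
(Supply check: P ships 25; Q ships 65.)

265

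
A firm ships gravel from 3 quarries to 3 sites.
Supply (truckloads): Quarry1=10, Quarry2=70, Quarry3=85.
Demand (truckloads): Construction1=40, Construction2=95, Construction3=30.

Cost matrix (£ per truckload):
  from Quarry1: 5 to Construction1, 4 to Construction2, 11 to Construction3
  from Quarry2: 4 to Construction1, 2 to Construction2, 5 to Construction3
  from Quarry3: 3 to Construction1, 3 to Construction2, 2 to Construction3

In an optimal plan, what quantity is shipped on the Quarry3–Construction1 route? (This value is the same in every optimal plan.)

The minimum-cost plan:
  Quarry1→Construction2: 10 × £4 = £40
  Quarry2→Construction2: 70 × £2 = £140
  Quarry3→Construction1: 40 × £3 = £120
  Quarry3→Construction2: 15 × £3 = £45
  Quarry3→Construction3: 30 × £2 = £60
Total cost = £405.
So Quarry3→Construction1 carries 40 truckloads.

40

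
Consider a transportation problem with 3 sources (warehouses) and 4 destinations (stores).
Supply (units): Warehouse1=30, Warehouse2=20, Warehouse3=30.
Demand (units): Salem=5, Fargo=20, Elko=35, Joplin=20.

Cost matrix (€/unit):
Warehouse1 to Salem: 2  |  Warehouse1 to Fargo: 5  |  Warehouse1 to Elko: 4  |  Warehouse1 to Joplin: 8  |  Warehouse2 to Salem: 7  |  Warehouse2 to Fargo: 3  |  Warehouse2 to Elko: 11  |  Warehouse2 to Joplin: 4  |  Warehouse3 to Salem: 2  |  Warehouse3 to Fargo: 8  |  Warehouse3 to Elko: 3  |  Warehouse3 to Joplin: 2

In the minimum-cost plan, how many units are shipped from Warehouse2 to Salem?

The minimum-cost plan:
  Warehouse1 to Salem: 5 units
  Warehouse1 to Elko: 25 units
  Warehouse2 to Fargo: 20 units
  Warehouse3 to Elko: 10 units
  Warehouse3 to Joplin: 20 units
Total cost = €240.
The route Warehouse2→Salem is not used.

0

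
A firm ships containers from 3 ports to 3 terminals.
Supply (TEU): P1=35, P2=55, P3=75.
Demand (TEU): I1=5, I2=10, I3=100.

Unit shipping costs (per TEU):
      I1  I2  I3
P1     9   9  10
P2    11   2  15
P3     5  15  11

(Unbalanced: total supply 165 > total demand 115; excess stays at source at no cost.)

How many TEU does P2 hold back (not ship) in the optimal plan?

Minimum-cost shipments:
  P1→I3: 35 × 10 = 350
  P2→I2: 10 × 2 = 20
  P3→I1: 5 × 5 = 25
  P3→I3: 65 × 11 = 715
Total cost = 1110.
P2 ships 10 of its 55, leaving 45.

45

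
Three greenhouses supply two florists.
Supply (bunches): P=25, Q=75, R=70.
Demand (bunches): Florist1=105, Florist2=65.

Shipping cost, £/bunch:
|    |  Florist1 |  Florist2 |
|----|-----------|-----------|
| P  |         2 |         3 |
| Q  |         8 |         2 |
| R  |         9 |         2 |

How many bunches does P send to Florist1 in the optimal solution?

Optimal shipments:
  P–Florist1: 25 × £2 = £50
  Q–Florist1: 75 × £8 = £600
  R–Florist1: 5 × £9 = £45
  R–Florist2: 65 × £2 = £130
Total cost = £825.
So P→Florist1 carries 25 bunches.

25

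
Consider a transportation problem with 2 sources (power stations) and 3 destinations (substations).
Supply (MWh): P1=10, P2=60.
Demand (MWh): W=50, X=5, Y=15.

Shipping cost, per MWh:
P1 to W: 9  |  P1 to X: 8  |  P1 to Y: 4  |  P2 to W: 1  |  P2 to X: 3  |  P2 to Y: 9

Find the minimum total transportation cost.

Optimal allocation:
  P1 to Y: 10 × 4 = 40
  P2 to W: 50 × 1 = 50
  P2 to X: 5 × 3 = 15
  P2 to Y: 5 × 9 = 45
Total = 40 + 50 + 15 + 45 = 150.
(Supply check: P1 ships 10; P2 ships 60.)

150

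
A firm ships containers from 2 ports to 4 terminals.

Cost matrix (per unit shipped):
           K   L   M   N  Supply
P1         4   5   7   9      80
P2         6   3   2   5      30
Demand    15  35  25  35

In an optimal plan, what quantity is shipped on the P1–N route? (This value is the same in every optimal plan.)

Optimal shipments:
  P1–K: 15 TEU
  P1–L: 35 TEU
  P1–N: 30 TEU
  P2–M: 25 TEU
  P2–N: 5 TEU
Total cost = 580.
So P1→N carries 30 TEU.

30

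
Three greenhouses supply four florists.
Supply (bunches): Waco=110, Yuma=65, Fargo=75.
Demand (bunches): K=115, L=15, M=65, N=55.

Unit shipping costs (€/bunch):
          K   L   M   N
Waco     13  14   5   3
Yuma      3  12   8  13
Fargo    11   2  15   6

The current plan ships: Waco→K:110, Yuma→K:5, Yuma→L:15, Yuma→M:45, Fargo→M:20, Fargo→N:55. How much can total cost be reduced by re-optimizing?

Current plan cost = 110·13 + 5·3 + 15·12 + 45·8 + 20·15 + 55·6 = €2615.
Optimal plan:
  Waco->M: 65 × €5 = €325
  Waco->N: 45 × €3 = €135
  Yuma->K: 65 × €3 = €195
  Fargo->K: 50 × €11 = €550
  Fargo->L: 15 × €2 = €30
  Fargo->N: 10 × €6 = €60
Optimal cost = €1295.
Saving = 2615 − 1295 = €1320.

1320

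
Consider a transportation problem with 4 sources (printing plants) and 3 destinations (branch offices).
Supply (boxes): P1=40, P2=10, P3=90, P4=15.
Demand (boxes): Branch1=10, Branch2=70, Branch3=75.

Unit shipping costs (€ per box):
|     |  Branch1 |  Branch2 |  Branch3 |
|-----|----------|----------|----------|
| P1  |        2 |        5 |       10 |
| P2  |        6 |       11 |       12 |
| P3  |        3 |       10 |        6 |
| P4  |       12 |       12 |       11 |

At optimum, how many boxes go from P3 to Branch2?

5

Optimal shipments:
  P1→Branch2: 40 × €5 = €200
  P2→Branch2: 10 × €11 = €110
  P3→Branch1: 10 × €3 = €30
  P3→Branch2: 5 × €10 = €50
  P3→Branch3: 75 × €6 = €450
  P4→Branch2: 15 × €12 = €180
Total cost = €1020.
So P3→Branch2 carries 5 boxes.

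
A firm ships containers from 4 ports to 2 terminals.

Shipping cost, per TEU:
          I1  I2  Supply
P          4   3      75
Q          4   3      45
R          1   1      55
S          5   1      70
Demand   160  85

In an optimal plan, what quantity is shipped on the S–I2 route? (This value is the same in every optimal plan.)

70

Optimal shipments:
  P–I1: 75 × 4 = 300
  Q–I1: 30 × 4 = 120
  Q–I2: 15 × 3 = 45
  R–I1: 55 × 1 = 55
  S–I2: 70 × 1 = 70
Total cost = 590.
So S→I2 carries 70 TEU.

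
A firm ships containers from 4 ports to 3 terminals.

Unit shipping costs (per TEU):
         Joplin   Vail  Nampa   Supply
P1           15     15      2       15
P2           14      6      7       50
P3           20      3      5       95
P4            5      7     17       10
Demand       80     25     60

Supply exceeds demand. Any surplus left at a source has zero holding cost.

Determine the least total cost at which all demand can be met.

One minimum-cost allocation:
  P1 to Joplin: 15 × 15 = 225
  P2 to Joplin: 50 × 14 = 700
  P3 to Joplin: 5 × 20 = 100
  P3 to Vail: 25 × 3 = 75
  P3 to Nampa: 60 × 5 = 300
  P4 to Joplin: 10 × 5 = 50
Total = 225 + 700 + 100 + 75 + 300 + 50 = 1450.
(Supply check: P1 ships 15; P2 ships 50; P3 ships 90; P4 ships 10.)

1450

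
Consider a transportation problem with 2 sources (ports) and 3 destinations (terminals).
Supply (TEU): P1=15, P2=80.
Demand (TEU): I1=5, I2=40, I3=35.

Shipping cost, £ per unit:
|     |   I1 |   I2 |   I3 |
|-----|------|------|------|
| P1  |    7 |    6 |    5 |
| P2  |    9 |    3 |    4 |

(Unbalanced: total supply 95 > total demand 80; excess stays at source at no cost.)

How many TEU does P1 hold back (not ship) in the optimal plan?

An optimal plan:
  P1–I1: 5 × £7 = £35
  P2–I2: 40 × £3 = £120
  P2–I3: 35 × £4 = £140
Total cost = £295.
P1 ships 5 of its 15, leaving 10.

10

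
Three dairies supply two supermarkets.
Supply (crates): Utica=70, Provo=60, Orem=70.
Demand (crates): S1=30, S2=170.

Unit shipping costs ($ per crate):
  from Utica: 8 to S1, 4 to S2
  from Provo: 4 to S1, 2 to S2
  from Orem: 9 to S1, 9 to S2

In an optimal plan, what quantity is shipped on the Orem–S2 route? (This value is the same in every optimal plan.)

The minimum-cost plan:
  Utica–S2: 70 crates
  Provo–S2: 60 crates
  Orem–S1: 30 crates
  Orem–S2: 40 crates
Total cost = $1030.
So Orem→S2 carries 40 crates.

40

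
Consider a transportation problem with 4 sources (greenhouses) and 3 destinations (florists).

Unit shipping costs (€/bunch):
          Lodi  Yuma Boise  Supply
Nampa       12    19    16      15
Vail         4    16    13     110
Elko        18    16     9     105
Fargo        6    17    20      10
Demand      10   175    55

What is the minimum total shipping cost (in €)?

An optimal shipping plan:
  Nampa->Yuma: 15 bunches
  Vail->Lodi: 10 bunches
  Vail->Yuma: 100 bunches
  Elko->Yuma: 50 bunches
  Elko->Boise: 55 bunches
  Fargo->Yuma: 10 bunches
Total cost = €3390.
(Supply check: Nampa ships 15; Vail ships 110; Elko ships 105; Fargo ships 10.)

3390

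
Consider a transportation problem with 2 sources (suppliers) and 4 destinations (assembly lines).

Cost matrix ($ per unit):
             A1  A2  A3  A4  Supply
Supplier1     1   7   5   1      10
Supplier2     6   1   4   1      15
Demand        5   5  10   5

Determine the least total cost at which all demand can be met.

A cheapest plan:
  Supplier1–A1: 5 batches
  Supplier1–A4: 5 batches
  Supplier2–A2: 5 batches
  Supplier2–A3: 10 batches
Total cost = $55.
(Supply check: Supplier1 ships 10; Supplier2 ships 15.)

55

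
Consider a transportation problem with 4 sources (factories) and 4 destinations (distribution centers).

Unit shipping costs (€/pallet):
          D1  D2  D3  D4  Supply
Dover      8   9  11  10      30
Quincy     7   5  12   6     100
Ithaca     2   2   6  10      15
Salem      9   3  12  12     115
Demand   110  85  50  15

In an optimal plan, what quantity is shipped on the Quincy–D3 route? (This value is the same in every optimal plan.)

0

The minimum-cost plan:
  Dover–D1: 10 × €8 = €80
  Dover–D3: 20 × €11 = €220
  Quincy–D1: 85 × €7 = €595
  Quincy–D4: 15 × €6 = €90
  Ithaca–D1: 15 × €2 = €30
  Salem–D2: 85 × €3 = €255
  Salem–D3: 30 × €12 = €360
Total cost = €1630.
The route Quincy→D3 is not used.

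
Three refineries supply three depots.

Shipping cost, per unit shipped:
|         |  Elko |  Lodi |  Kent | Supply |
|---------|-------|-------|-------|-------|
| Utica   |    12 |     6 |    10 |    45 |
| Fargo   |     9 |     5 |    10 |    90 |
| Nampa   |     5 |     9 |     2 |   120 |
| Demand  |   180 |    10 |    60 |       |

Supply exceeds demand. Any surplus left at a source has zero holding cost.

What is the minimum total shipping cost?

1650

Optimal allocation:
  Utica–Elko: 30 × 12 = 360
  Utica–Lodi: 10 × 6 = 60
  Fargo–Elko: 90 × 9 = 810
  Nampa–Elko: 60 × 5 = 300
  Nampa–Kent: 60 × 2 = 120
Total = 360 + 60 + 810 + 300 + 120 = 1650.
(Supply check: Utica ships 40; Fargo ships 90; Nampa ships 120.)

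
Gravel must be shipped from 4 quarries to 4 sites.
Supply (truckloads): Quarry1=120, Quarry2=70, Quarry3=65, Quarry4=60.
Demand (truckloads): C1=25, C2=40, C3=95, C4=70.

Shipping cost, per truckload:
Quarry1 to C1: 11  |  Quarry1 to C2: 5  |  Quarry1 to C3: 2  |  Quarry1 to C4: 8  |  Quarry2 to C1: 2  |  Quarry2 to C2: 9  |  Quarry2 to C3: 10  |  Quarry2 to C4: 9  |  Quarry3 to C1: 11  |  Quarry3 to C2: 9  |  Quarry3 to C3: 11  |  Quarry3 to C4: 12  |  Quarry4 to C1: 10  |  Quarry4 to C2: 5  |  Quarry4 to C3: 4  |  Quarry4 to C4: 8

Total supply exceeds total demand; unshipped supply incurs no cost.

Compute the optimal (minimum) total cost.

Optimal allocation:
  Quarry1 to C3: 95 × 2 = 190
  Quarry1 to C4: 25 × 8 = 200
  Quarry2 to C1: 25 × 2 = 50
  Quarry2 to C4: 25 × 9 = 225
  Quarry4 to C2: 40 × 5 = 200
  Quarry4 to C4: 20 × 8 = 160
Total = 190 + 200 + 50 + 225 + 200 + 160 = 1025.
(Supply check: Quarry1 ships 120; Quarry2 ships 50; Quarry3 ships 0; Quarry4 ships 60.)

1025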